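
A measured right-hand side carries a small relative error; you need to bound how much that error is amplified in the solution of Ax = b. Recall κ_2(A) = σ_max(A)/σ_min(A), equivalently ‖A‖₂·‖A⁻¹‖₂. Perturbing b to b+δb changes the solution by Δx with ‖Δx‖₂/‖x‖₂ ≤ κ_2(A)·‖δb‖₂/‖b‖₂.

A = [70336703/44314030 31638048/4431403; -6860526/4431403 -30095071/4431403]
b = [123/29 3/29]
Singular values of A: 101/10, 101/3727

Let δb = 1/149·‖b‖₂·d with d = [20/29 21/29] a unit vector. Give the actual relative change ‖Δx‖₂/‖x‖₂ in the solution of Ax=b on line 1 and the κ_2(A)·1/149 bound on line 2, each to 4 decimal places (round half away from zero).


0.0095
2.5013

σ_max = 101/10, σ_min = 101/3727
condition number: (101/10) ÷ (101/3727) = 372.7000
bound on ‖Δx‖/‖x‖: κ·ε = 372.7000·1/149 = 2.5013
solve Ax = b  →  x = [-107.9377 24.5904]
‖b‖₂ = 4.2426 and ‖x‖₂ = 110.7034
re-solving with b+δb shifts x by Δx of norm 1.0507
relative error = 0.0095
realised/bound (from unrounded values) ≈ 0.0038


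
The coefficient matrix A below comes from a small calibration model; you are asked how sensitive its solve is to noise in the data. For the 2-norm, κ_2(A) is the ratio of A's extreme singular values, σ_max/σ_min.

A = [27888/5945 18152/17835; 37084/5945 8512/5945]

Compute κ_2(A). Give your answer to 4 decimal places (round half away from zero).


AᵀA = [86118544/1413721 19376000/1413721; 19376000/1413721 39263296/12723489]; tr = 484432/7569, det = 1024/7569
char-poly roots: 64 and 16/7569
so κ_2 = √(64 / (16/7569)) = 174.0000

174.0000


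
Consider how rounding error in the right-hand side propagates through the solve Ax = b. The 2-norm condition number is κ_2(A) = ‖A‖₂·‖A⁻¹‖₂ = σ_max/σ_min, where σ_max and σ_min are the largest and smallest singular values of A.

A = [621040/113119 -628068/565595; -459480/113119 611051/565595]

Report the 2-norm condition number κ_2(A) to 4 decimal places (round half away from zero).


M = AᵀA = [596812552000/12795908161 -134164212840/12795908161; -134164212840/12795908161 30714109489/12795908161]. tr(M)=373305569/7612081, det(M)=15366400/7612081
λ_max, λ_min = (373305569/7612081 ± √138889166720500161/57943777150561)/2 = 49, 313600/7612081
κ = σ_max/σ_min = 7/(560/2759) = 34.4875

34.4875


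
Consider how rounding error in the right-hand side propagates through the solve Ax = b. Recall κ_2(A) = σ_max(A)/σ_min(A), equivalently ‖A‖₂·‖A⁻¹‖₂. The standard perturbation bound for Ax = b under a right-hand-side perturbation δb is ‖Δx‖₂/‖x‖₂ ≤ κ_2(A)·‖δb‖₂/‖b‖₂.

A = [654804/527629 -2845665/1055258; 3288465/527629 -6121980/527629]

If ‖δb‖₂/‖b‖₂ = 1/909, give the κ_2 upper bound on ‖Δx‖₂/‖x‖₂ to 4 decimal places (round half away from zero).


form AᵀA = [6688144161/165611161 -12530394630/165611161; -12530394630/165611161 93999027825/662444644] with trace 417825621/2292196 and determinant 13286025/2292196
solving λ² − 417825621/2292196·λ + 13286025/2292196 = 0 gives λ = 729/4, 18225/573049
κ_2(A) = √(λ_max/λ_min) = √((729/4) / (18225/573049)) = 75.7000
bound on ‖Δx‖/‖x‖: κ·ε = 75.7000·1/909 = 0.0833

0.0833


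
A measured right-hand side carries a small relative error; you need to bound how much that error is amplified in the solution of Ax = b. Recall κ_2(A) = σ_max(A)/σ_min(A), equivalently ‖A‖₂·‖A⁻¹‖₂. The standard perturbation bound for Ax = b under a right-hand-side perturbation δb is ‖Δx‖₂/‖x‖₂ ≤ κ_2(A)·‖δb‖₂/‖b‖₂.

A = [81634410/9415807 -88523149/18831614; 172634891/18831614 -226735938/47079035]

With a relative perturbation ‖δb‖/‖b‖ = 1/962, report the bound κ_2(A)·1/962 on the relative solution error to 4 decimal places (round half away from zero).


0.1588

AᵀA = [67133784987841/421676201956 -44753394258144/527095252445; -44753394258144/527095252445 477461878769161/10541905048900]; tr = 3729769037137/18238590050, det = 10454040025/5836348816
char-poly roots: 20449/100 and 12780625/1459087204
σ_max=√(20449/100)=(143/10), σ_min=√(12780625/1459087204)=(3575/38198) → κ = 152.7920
κ_2(A)·‖δb‖/‖b‖ = 0.1588


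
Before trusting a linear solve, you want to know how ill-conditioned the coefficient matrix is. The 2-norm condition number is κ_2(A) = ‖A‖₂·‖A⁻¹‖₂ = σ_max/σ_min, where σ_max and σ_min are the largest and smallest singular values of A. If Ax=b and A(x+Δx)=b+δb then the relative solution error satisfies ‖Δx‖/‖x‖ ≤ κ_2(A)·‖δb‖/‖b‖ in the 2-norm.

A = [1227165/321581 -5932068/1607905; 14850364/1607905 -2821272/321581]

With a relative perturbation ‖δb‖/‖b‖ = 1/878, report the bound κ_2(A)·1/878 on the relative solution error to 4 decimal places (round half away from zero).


M = AᵀA = [1527702126409/15297979225 -290985457812/3059595845; -290985457812/3059595845 1385673510096/15297979225]. tr(M)=692836061/3638045, det(M)=161188416/454755625
char-poly roots: 4761/25 and 33856/18190225
κ = σ_max/σ_min = (69/5)/(184/4265) = 319.8750
bound on ‖Δx‖/‖x‖: κ·ε = 319.8750·1/878 = 0.3643

0.3643


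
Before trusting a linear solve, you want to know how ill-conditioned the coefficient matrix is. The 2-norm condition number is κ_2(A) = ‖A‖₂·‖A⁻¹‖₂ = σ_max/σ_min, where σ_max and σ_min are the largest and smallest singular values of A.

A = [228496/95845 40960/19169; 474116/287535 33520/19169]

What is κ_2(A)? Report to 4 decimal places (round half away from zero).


M = AᵀA = [27787191184/3307055049 8793991360/1102351683; 8793991360/1102351683 2801312000/367450561]. tr(M)=63019024/3932289, det(M)=1638400/3932289
eigenvalues of AᵀA: λ = (tr ± √(tr²−4·det))/2 = 16, 102400/3932289
κ_2(A) = √(λ_max/λ_min) = √(16 / (102400/3932289)) = 24.7875

24.7875


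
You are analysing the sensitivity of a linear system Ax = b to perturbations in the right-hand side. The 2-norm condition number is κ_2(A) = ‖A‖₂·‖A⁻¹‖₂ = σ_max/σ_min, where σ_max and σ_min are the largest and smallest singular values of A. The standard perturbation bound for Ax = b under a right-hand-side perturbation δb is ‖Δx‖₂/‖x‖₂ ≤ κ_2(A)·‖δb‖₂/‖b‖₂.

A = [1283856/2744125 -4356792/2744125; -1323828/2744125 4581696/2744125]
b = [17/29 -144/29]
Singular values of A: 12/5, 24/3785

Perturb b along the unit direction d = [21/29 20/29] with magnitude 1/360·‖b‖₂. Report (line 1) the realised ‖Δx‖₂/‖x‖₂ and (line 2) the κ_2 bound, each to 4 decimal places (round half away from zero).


largest singular value 12/5, smallest 24/3785
κ_2(A) = (12/5) / (24/3785) = 378.5000
κ_2(A)·‖δb‖/‖b‖ = 1.0514
solve Ax = b  →  x = [-453.7333 -134.0750]
‖b‖ = 5.0000, ‖x‖ = 473.1279
Δx = A⁻¹·δb where δb = 1/360·5.0000·d; ‖Δx‖ = 2.1904
relative error = 0.0046
so the bound overstates the realised error by a factor of ≈ 227.1014 (computed from the unrounded values)

0.0046
1.0514


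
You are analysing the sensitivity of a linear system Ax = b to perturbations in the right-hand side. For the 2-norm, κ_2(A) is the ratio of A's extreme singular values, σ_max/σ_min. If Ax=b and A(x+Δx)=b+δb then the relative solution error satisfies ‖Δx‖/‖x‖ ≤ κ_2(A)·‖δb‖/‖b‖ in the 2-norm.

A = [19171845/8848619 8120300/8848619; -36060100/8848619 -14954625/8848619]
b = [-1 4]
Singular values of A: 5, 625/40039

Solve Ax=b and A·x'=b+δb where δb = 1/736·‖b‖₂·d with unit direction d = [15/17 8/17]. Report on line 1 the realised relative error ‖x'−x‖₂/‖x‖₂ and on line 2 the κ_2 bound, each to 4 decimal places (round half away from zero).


0.0056
0.4352

largest singular value 5, smallest 625/40039
κ_2(A) = 5 / (625/40039) = 320.3120
worst-case relative error ≤ 320.3120 × 1/736 = 0.4352
solve Ax = b  →  x = [-25.3778 58.8268]
‖b‖₂ = 4.1231 and ‖x‖₂ = 64.0674
re-solving with b+δb shifts x by Δx of norm 0.3589
realised ‖Δx‖/‖x‖ = 0.0056
realised/bound (from unrounded values) ≈ 0.0129


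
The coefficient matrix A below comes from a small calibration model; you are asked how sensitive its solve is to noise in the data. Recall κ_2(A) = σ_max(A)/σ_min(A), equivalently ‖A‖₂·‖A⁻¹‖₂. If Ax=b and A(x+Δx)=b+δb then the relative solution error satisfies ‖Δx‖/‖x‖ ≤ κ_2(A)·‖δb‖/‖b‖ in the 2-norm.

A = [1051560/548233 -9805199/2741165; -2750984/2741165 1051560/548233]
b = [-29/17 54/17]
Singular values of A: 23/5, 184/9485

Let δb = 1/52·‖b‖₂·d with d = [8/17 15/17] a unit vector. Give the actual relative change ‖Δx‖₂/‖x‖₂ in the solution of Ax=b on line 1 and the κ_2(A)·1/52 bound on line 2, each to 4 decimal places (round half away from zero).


0.0347
4.5601

from the listed singular values, σ₁ = 23/5, σ_n = 184/9485
κ = σ_max/σ_min = (23/5)/(184/9485) = 237.1250
κ_2(A)·‖δb‖/‖b‖ = 4.5601
solve Ax = b  →  x = [90.6618 49.0921]
2-norm of b is 3.6056; of x, 103.0999
Δx = A⁻¹·δb where δb = 1/52·3.6056·d; ‖Δx‖ = 3.5743
realised ‖Δx‖/‖x‖ = 0.0347
so the bound overstates the realised error by a factor of ≈ 131.5359 (computed from the unrounded values)


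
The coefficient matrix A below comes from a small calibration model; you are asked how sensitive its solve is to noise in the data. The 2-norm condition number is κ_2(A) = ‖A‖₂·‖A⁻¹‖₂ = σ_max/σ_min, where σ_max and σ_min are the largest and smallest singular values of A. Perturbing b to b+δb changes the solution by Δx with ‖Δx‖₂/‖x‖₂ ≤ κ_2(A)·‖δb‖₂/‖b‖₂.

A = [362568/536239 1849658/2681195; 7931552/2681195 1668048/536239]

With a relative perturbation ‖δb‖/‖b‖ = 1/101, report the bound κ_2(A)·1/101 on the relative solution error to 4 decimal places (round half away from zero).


3.0699

form AᵀA = [39378885184/4276506025 1653877008/171060241; 1653877008/171060241 43415132644/4276506025] with trace 98447108/5085025 and determinant 4096/1050625
eigenvalues of AᵀA: λ = (tr ± √(tr²−4·det))/2 = 484/25, 1024/5085025
σ_max=√(484/25)=(22/5), σ_min=√(1024/5085025)=(32/2255) → κ = 310.0625
worst-case relative error ≤ 310.0625 × 1/101 = 3.0699


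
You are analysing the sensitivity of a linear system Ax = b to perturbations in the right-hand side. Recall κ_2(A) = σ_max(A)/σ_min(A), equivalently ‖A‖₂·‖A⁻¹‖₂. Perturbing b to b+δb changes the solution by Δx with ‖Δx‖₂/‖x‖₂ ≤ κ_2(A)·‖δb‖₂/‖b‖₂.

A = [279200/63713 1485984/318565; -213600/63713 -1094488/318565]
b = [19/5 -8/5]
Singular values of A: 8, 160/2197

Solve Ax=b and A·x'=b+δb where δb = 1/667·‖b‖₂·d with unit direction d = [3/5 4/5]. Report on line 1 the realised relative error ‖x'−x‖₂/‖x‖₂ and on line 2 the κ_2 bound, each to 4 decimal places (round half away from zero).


0.0062
0.1647

from the listed singular values, σ₁ = 8, σ_n = 160/2197
κ = σ_max/σ_min = 8/(160/2197) = 109.8500
perturbation bound = 109.8500·1/667 = 0.1647
solve Ax = b  →  x = [-9.5985 9.8319]
2-norm of b is 4.1231; of x, 13.7404
δb = ε·‖b‖·d = [0.0037 0.0049]; solving A·Δx = δb gives ‖Δx‖ = 0.0849
relative error = 0.0062
realised/bound (from unrounded values) ≈ 0.0375


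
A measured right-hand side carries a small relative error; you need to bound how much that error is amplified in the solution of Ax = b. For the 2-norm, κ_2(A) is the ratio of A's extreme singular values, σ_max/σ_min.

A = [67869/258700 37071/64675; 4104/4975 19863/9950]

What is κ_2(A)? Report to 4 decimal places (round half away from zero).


form AᵀA = [80238681/107081104 48110355/26770276; 48110355/26770276 115478541/26770276] with trace 3208005/633616 and determinant 6561/2534464
char-poly roots: 81/16 and 81/158404
σ_max=√(81/16)=(9/4), σ_min=√(81/158404)=(9/398) → κ = 99.5000

99.5000


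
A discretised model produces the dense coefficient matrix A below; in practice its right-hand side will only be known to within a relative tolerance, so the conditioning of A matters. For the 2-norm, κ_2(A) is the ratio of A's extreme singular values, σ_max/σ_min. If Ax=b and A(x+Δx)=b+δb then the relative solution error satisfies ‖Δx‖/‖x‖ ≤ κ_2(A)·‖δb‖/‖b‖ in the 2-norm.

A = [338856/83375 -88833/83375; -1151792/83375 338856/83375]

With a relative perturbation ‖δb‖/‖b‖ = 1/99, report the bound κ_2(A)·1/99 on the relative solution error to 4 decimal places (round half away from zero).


form AᵀA = [461263424/2224445 -134525832/2224445; -134525832/2224445 39268701/2224445] with trace 100106425/444889 and determinant 1440000/444889
eigenvalues of AᵀA: λ = (tr ± √(tr²−4·det))/2 = 225, 6400/444889
κ_2(A) = √(λ_max/λ_min) = √(225 / (6400/444889)) = 125.0625
κ_2(A)·‖δb‖/‖b‖ = 1.2633

1.2633


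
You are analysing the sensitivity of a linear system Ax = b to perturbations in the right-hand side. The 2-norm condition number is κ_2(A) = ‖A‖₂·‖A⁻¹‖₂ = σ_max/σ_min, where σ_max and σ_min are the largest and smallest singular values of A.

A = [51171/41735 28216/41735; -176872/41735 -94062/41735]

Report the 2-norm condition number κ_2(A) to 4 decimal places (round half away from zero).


245.5000

M = AᵀA = [79769825/4098377 42543000/4098377; 42543000/4098377 22691300/4098377]. tr(M)=6027125/241081, det(M)=2500/241081
solving λ² − 6027125/241081·λ + 2500/241081 = 0 gives λ = 25, 100/241081
κ = σ_max/σ_min = 5/(10/491) = 245.5000


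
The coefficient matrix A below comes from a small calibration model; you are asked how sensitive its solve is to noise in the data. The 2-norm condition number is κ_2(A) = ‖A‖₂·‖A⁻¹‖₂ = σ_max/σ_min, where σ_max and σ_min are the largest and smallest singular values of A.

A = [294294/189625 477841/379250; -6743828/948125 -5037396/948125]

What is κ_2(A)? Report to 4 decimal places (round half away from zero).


115.6250

M = AᵀA = [28342914964/534765625 21254701923/534765625; 21254701923/534765625 63777355369/2139062500]. tr(M)=7085960609/85562500, det(M)=274299844/534765625
eigenvalues of AᵀA: λ = (tr ± √(tr²−4·det))/2 = 8281/100, 132496/21390625
κ_2(A) = √(λ_max/λ_min) = √((8281/100) / (132496/21390625)) = 115.6250


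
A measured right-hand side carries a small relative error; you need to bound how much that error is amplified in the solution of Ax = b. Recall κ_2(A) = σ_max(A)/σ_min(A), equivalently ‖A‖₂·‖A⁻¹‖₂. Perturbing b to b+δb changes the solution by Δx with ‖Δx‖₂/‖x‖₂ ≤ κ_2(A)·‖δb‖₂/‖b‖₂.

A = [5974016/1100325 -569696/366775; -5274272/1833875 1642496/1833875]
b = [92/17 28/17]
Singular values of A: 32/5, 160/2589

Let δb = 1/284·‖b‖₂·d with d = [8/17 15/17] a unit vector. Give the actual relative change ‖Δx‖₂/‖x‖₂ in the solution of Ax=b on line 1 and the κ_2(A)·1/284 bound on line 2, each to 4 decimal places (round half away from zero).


largest singular value 32/5, smallest 160/2589
κ = σ_max/σ_min = (32/5)/(160/2589) = 103.5600
perturbation bound = 103.5600·1/284 = 0.3646
solve Ax = b  →  x = [18.7230 61.9610]
2-norm of b is 5.6569; of x, 64.7280
re-solving with b+δb shifts x by Δx of norm 0.3223
dividing the unrounded norms, ‖Δx‖/‖x‖ = 0.0050
realised/bound (from unrounded values) ≈ 0.0137

0.0050
0.3646


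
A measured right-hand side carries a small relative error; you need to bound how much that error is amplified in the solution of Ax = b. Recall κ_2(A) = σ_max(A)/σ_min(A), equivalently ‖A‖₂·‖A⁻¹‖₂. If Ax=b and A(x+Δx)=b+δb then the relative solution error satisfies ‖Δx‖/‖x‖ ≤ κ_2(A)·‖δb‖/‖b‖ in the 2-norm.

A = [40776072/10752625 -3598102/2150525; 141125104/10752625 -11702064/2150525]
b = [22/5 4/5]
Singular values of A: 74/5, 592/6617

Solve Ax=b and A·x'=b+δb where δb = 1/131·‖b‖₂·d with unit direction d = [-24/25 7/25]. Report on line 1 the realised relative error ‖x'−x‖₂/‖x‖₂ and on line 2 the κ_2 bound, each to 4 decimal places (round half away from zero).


0.0085
1.2628

from the listed singular values, σ₁ = 74/5, σ_n = 592/6617
κ = σ_max/σ_min = (74/5)/(592/6617) = 165.4250
worst-case relative error ≤ 165.4250 × 1/131 = 1.2628
solve Ax = b  →  x = [-17.0712 -41.3222]
‖b‖ = 4.4721, ‖x‖ = 44.7097
Δx = A⁻¹·δb where δb = 1/131·4.4721·d; ‖Δx‖ = 0.3816
dividing the unrounded norms, ‖Δx‖/‖x‖ = 0.0085
so the bound overstates the realised error by a factor of ≈ 147.9613 (computed from the unrounded values)


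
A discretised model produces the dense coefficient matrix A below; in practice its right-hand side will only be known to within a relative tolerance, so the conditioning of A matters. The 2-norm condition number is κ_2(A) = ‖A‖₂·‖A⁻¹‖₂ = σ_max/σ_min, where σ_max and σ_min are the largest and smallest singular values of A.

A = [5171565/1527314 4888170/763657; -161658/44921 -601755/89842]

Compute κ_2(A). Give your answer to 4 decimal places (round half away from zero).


309.8000

form AᵀA = [67723174449/2773707556 31743744480/693426889; 31743744480/693426889 238081269825/2773707556] with trace 529073433/4798802 and determinant 4862025/38390416
solving λ² − 529073433/4798802·λ + 4862025/38390416 = 0 gives λ = 441/4, 11025/9597604
κ = σ_max/σ_min = (21/2)/(105/3098) = 309.8000


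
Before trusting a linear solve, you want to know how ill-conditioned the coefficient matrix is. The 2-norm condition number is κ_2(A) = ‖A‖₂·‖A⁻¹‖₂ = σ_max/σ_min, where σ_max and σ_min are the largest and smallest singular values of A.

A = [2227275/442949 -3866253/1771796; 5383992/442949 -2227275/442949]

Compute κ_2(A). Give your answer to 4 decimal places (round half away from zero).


M = AᵀA = [200876472081/1160969329 -334779477975/4643877316; -334779477975/4643877316 558106361361/18575509264]. tr(M)=22320295353/109914256, det(M)=10556001/6869641
λ_max, λ_min = (22320295353/109914256 ± √498121328325393378225/12081143672033536)/2 = 3249/16, 51984/6869641
σ_max=√(3249/16)=(57/4), σ_min=√(51984/6869641)=(228/2621) → κ = 163.8125

163.8125


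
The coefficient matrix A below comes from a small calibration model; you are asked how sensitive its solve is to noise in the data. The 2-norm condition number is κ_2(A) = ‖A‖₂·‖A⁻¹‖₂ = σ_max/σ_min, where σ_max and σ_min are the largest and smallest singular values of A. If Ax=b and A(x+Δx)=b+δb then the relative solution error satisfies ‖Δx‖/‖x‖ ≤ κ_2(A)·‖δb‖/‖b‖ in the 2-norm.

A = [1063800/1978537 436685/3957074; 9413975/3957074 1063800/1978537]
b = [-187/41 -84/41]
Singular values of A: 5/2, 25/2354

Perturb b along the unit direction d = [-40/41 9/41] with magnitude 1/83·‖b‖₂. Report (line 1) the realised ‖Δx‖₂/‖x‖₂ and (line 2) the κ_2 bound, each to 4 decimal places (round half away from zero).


from the listed singular values, σ₁ = 5/2, σ_n = 25/2354
condition number: (5/2) ÷ (25/2354) = 235.4000
worst-case relative error ≤ 235.4000 × 1/83 = 2.8361
solve Ax = b  →  x = [-83.8478 367.1902]
‖b‖ = 5.0000, ‖x‖ = 376.6419
Δx = A⁻¹·δb where δb = 1/83·5.0000·d; ‖Δx‖ = 5.6723
realised ‖Δx‖/‖x‖ = 0.0151
realised/bound (from unrounded values) ≈ 0.0053

0.0151
2.8361


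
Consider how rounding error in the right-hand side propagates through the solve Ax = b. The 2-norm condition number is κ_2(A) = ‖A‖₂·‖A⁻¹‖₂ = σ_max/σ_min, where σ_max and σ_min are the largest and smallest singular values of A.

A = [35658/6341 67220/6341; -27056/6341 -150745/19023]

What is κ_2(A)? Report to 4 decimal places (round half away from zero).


335.7000

form AᵀA = [2003520100/40208281 11269349000/120624843; 11269349000/120624843 63390810625/361874529] with trace 281738725/1252161 and determinant 62500/139129
λ_max, λ_min = (281738725/1252161 ± √79373891802375625/1567907169921)/2 = 225, 2500/1252161
κ = σ_max/σ_min = 15/(50/1119) = 335.7000


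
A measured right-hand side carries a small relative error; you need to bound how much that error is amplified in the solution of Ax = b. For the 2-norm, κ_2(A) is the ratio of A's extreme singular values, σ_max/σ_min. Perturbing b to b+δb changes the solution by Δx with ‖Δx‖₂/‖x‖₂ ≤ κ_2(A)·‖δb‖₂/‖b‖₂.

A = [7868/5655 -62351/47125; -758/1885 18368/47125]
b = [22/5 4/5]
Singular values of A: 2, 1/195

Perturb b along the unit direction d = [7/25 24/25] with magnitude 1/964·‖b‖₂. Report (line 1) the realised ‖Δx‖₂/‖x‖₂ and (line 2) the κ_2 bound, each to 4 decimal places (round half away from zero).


σ_max = 2, σ_min = 1/195
κ_2(A) = 2 / (1/195) = 390.0000
perturbation bound = 390.0000·1/964 = 0.4046
solve Ax = b  →  x = [270.4138 281.0345]
‖b‖ = 4.4721, ‖x‖ = 390.0051
δb = ε·‖b‖·d = [0.0013 0.0045]; solving A·Δx = δb gives ‖Δx‖ = 0.9046
relative error = 0.0023
so the bound overstates the realised error by a factor of ≈ 174.4156 (computed from the unrounded values)

0.0023
0.4046


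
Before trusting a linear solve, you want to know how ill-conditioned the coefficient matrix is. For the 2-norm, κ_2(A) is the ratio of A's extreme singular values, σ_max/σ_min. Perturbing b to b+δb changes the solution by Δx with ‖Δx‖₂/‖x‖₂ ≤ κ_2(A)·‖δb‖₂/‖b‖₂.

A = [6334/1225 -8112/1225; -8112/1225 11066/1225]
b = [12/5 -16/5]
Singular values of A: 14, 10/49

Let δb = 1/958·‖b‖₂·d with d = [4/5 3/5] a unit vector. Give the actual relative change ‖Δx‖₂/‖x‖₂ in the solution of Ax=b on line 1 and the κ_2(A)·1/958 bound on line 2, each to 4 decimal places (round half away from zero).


σ_max = 14, σ_min = 10/49
κ_2(A) = 14 / (10/49) = 68.6000
κ_2(A)·‖δb‖/‖b‖ = 0.0716
solve Ax = b  →  x = [0.1714 -0.2286]
‖b‖ = 4.0000, ‖x‖ = 0.2857
δb = ε·‖b‖·d = [0.0033 0.0025]; solving A·Δx = δb gives ‖Δx‖ = 0.0205
dividing the unrounded norms, ‖Δx‖/‖x‖ = 0.0716
so the bound is sharp here: realised error equals the bound

0.0716
0.0716


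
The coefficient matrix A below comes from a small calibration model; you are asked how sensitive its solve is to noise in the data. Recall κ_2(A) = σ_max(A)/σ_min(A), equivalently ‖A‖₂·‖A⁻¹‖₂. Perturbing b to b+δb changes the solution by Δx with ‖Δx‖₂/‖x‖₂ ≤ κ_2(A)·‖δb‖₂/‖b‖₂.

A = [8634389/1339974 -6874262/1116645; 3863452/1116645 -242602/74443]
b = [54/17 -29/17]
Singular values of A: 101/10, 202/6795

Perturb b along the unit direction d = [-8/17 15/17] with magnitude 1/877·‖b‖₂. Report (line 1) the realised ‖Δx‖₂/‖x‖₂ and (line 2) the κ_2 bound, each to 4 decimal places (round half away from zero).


0.0014
0.3874

from the listed singular values, σ₁ = 101/10, σ_n = 202/6795
condition number: (101/10) ÷ (202/6795) = 339.7500
perturbation bound = 339.7500·1/877 = 0.3874
solve Ax = b  →  x = [-69.4537 -73.2136]
2-norm of b is 3.6056; of x, 100.9160
Δx = A⁻¹·δb where δb = 1/877·3.6056·d; ‖Δx‖ = 0.1383
realised ‖Δx‖/‖x‖ = 0.0014
tightness: 0.0014 against a bound of 0.3874 (unrounded ratio ≈ 0.0035)


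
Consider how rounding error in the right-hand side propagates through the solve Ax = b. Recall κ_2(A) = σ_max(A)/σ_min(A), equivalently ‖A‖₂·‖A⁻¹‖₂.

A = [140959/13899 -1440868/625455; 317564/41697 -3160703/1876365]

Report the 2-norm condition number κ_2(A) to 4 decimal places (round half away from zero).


366.1200

AᵀA = [279671851225/1738639809 -566331059840/15647758281; -566331059840/15647758281 1146997951801/140829824529]; tr = 14158487746/83777409, det = 17850625/83777409
char-poly roots: 169 and 105625/83777409
κ_2(A) = √(λ_max/λ_min) = √(169 / (105625/83777409)) = 366.1200


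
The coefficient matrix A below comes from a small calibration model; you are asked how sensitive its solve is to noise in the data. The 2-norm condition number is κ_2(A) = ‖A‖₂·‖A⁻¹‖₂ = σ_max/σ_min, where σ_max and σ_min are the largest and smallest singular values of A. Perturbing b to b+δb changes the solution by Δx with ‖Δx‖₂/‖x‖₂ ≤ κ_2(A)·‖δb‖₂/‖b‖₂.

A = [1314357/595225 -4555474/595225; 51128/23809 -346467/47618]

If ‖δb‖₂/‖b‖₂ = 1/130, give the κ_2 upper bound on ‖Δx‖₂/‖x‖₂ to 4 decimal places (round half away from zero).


form AᵀA = [3996824689/421275625 -13701778398/421275625; -13701778398/421275625 187911994369/1685102500] with trace 326238869/2696164 and determinant 366025/2696164
solving λ² − 326238869/2696164·λ + 366025/2696164 = 0 gives λ = 121, 3025/2696164
κ_2(A) = √(λ_max/λ_min) = √(121 / (3025/2696164)) = 328.4000
perturbation bound = 328.4000·1/130 = 2.5262

2.5262


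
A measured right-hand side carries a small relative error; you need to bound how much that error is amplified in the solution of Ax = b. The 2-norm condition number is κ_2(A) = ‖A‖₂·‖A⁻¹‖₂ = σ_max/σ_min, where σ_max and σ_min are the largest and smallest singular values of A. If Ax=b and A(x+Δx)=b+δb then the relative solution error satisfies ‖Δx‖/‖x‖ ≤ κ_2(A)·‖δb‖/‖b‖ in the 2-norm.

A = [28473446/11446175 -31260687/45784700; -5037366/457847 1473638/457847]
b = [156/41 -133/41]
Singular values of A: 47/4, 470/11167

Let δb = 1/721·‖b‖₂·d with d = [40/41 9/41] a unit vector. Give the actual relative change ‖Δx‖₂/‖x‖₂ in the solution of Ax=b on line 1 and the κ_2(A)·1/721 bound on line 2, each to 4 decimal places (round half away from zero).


0.0023
0.3872

from the listed singular values, σ₁ = 47/4, σ_n = 470/11167
κ = σ_max/σ_min = (47/4)/(470/11167) = 279.1750
κ_2(A)·‖δb‖/‖b‖ = 0.3872
solve Ax = b  →  x = [20.2849 68.3323]
‖b‖ = 5.0000, ‖x‖ = 71.2795
re-solving with b+δb shifts x by Δx of norm 0.1648
relative error = 0.0023
so the bound overstates the realised error by a factor of ≈ 167.5069 (computed from the unrounded values)


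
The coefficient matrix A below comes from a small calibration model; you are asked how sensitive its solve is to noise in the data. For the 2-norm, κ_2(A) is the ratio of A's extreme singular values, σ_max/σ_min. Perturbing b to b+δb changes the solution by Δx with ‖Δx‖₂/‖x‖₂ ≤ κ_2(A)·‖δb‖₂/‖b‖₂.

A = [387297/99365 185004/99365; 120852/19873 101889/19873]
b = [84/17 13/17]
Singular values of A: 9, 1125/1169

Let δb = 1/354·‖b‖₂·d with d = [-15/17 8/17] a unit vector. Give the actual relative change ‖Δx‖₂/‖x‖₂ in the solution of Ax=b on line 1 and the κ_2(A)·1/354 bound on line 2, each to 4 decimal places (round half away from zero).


0.0035
0.0264

from the listed singular values, σ₁ = 9, σ_n = 1125/1169
κ_2(A) = 9 / (1125/1169) = 9.3520
bound on ‖Δx‖/‖x‖: κ·ε = 9.3520·1/354 = 0.0264
solve Ax = b  →  x = [2.7605 -3.1252]
‖b‖₂ = 5.0000 and ‖x‖₂ = 4.1698
with δb = [-0.0125 0.0066], A·Δx = δb → ‖Δx‖ = 0.0147
realised ‖Δx‖/‖x‖ = 0.0035
tightness: 0.0035 against a bound of 0.0264 (unrounded ratio ≈ 0.1332)


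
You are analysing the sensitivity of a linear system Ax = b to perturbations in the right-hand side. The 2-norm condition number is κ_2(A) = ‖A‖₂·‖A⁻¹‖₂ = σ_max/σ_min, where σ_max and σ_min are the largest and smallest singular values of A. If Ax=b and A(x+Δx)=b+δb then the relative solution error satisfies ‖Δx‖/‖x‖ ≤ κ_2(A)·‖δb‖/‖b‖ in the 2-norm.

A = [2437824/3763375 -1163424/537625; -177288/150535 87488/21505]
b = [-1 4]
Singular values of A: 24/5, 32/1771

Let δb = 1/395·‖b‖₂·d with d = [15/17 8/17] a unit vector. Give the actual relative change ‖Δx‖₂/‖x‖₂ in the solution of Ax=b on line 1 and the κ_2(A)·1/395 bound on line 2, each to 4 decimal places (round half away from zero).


0.0104
0.6725

σ_max = 24/5, σ_min = 32/1771
condition number: (24/5) ÷ (32/1771) = 265.6500
bound on ‖Δx‖/‖x‖: κ·ε = 265.6500·1/395 = 0.6725
solve Ax = b  →  x = [52.8967 16.2963]
‖b‖ = 4.1231, ‖x‖ = 55.3500
with δb = [0.0092 0.0049], A·Δx = δb → ‖Δx‖ = 0.5777
realised ‖Δx‖/‖x‖ = 0.0104
realised/bound (from unrounded values) ≈ 0.0155


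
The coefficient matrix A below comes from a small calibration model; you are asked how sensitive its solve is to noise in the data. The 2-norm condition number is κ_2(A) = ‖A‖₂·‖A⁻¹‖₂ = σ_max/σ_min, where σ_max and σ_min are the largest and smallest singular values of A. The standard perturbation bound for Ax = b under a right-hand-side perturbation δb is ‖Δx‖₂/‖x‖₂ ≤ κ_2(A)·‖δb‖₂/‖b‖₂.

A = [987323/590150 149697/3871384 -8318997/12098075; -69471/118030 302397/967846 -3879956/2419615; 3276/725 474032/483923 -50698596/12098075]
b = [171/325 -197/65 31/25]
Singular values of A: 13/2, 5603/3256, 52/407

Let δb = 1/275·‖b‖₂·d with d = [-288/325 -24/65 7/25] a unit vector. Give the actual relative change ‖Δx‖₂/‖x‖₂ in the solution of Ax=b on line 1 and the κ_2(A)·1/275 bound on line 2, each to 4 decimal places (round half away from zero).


0.0118
0.1850

from the listed singular values, σ₁ = 13/2, σ_n = 52/407
κ_2(A) = (13/2) / (52/407) = 50.8750
bound on ‖Δx‖/‖x‖: κ·ε = 50.8750·1/275 = 0.1850
solve Ax = b  →  x = [1.3137 7.3822 2.8462]
‖b‖ = 3.3166, ‖x‖ = 8.0202
with δb = [-0.0107 -0.0045 0.0034], A·Δx = δb → ‖Δx‖ = 0.0944
dividing the unrounded norms, ‖Δx‖/‖x‖ = 0.0118
so the bound overstates the realised error by a factor of ≈ 15.7182 (computed from the unrounded values)


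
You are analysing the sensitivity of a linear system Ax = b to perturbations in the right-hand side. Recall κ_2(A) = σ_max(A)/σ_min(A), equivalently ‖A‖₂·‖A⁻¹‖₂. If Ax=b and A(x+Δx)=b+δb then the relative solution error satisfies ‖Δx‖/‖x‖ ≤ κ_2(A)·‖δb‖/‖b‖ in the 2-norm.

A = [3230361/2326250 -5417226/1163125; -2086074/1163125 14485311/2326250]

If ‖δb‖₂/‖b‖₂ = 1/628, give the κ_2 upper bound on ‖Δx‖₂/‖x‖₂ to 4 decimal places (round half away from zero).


0.3556

AᵀA = [1113682044969/216457562500 -954340525152/54114390625; -954340525152/54114390625 13088383396281/216457562500]; tr = 11361652353/173166050, det = 4782969/55413136
eigenvalues of AᵀA: λ = (tr ± √(tr²−4·det))/2 = 6561/100, 18225/13853284
so κ_2 = √((6561/100) / (18225/13853284)) = 223.3200
κ_2(A)·‖δb‖/‖b‖ = 0.3556


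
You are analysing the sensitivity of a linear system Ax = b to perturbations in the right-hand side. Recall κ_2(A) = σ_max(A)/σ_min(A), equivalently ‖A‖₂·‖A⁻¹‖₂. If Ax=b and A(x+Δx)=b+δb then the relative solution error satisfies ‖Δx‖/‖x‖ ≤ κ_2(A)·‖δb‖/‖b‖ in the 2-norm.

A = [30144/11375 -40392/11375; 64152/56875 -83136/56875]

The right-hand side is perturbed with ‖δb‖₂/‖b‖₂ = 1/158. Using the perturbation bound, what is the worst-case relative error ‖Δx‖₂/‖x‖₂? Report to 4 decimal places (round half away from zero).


1.1076

AᵀA = [158769216/19140625 -211673088/19140625; -211673088/19140625 282245184/19140625]; tr = 17640576/765625, det = 331776/19140625
solving λ² − 17640576/765625·λ + 331776/19140625 = 0 gives λ = 576/25, 576/765625
κ = σ_max/σ_min = (24/5)/(24/875) = 175.0000
perturbation bound = 175.0000·1/158 = 1.1076


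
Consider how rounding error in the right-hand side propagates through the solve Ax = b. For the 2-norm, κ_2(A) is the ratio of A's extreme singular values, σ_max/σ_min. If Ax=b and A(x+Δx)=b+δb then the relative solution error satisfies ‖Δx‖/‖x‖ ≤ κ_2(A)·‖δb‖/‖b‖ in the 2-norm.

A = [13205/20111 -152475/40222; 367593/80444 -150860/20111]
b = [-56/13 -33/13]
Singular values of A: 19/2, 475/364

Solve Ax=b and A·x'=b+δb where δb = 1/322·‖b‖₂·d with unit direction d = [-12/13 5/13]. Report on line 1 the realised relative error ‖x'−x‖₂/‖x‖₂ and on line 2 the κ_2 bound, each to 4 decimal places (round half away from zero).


0.0051
0.0226

σ_max = 19/2, σ_min = 475/364
κ_2(A) = (19/2) / (475/364) = 7.2800
perturbation bound = 7.2800·1/322 = 0.0226
solve Ax = b  →  x = [1.8303 1.4534]
2-norm of b is 5.0000; of x, 2.3372
δb = ε·‖b‖·d = [-0.0143 0.0060]; solving A·Δx = δb gives ‖Δx‖ = 0.0119
relative error = 0.0051
realised/bound (from unrounded values) ≈ 0.2252


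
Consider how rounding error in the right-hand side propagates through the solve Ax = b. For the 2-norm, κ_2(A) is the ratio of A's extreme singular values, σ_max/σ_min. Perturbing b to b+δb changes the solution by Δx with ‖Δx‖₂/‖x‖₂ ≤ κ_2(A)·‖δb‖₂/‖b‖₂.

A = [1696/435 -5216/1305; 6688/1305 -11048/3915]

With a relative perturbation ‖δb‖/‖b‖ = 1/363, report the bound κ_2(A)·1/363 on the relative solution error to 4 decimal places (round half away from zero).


0.0186

M = AᵀA = [83968/2025 -182528/6075; -182528/6075 436288/18225]. tr(M)=47680/729, det(M)=65536/729
eigenvalues of AᵀA: λ = (tr ± √(tr²−4·det))/2 = 64, 1024/729
σ_max=√64=8, σ_min=√(1024/729)=(32/27) → κ = 6.7500
bound on ‖Δx‖/‖x‖: κ·ε = 6.7500·1/363 = 0.0186


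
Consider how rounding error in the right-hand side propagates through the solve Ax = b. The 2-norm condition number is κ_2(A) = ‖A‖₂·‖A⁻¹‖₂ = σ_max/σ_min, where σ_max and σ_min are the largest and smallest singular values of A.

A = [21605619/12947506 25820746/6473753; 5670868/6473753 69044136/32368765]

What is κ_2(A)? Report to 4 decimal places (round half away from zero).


M = AᵀA = [2060338227913/580061977924 6180703053147/725077472405; 6180703053147/725077472405 74169085868164/3625387362025]. tr(M)=2060265083849/85807984900, det(M)=92236816/21451996225
solving λ² − 2060265083849/85807984900·λ + 92236816/21451996225 = 0 gives λ = 2401/100, 153664/858079849
κ_2(A) = √(λ_max/λ_min) = √((2401/100) / (153664/858079849)) = 366.1625

366.1625


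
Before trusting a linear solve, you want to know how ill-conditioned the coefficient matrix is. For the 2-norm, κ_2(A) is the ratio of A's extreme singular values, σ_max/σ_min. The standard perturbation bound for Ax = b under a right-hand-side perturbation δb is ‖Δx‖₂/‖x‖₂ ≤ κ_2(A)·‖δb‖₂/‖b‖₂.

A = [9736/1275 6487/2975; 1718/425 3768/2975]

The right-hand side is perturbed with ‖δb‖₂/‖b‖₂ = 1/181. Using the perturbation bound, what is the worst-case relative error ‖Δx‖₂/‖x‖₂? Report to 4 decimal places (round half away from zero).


M = AᵀA = [419908/5625 285736/13125; 285736/13125 194737/30625]. tr(M)=35725/441, det(M)=36/49
eigenvalues of AᵀA: λ = (tr ± √(tr²−4·det))/2 = 81, 4/441
so κ_2 = √(81 / (4/441)) = 94.5000
κ_2(A)·‖δb‖/‖b‖ = 0.5221

0.5221


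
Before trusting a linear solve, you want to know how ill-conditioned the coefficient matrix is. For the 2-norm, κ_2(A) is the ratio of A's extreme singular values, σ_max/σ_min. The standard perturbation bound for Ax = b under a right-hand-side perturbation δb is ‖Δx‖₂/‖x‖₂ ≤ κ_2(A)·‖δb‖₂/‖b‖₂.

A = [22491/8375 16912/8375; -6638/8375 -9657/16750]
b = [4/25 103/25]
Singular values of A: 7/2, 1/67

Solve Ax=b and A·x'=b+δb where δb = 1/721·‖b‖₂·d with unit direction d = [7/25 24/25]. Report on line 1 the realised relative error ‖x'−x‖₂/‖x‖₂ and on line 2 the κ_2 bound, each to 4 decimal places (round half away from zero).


0.0014
0.3252

largest singular value 7/2, smallest 1/67
condition number: (7/2) ÷ (1/67) = 234.5000
bound on ‖Δx‖/‖x‖: κ·ε = 234.5000·1/721 = 0.3252
solve Ax = b  →  x = [-161.0286 214.2286]
2-norm of b is 4.1231; of x, 268.0002
re-solving with b+δb shifts x by Δx of norm 0.3831
dividing the unrounded norms, ‖Δx‖/‖x‖ = 0.0014
realised/bound (from unrounded values) ≈ 0.0044


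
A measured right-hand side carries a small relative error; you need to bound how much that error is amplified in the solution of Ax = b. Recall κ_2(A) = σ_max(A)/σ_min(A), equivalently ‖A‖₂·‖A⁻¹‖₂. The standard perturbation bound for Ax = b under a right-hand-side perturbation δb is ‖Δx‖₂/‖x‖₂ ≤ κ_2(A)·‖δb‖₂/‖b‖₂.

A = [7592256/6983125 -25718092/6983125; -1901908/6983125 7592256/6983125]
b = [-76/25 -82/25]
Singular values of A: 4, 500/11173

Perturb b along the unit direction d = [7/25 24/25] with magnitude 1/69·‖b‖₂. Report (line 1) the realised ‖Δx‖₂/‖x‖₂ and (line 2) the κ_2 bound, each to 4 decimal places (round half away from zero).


from the listed singular values, σ₁ = 4, σ_n = 500/11173
κ = σ_max/σ_min = 4/(500/11173) = 89.3840
bound on ‖Δx‖/‖x‖: κ·ε = 89.3840·1/69 = 1.2954
solve Ax = b  →  x = [-85.9486 -24.5475]
‖b‖ = 4.4721, ‖x‖ = 89.3854
with δb = [0.0181 0.0622], A·Δx = δb → ‖Δx‖ = 1.4483
dividing the unrounded norms, ‖Δx‖/‖x‖ = 0.0162
realised/bound (from unrounded values) ≈ 0.0125

0.0162
1.2954


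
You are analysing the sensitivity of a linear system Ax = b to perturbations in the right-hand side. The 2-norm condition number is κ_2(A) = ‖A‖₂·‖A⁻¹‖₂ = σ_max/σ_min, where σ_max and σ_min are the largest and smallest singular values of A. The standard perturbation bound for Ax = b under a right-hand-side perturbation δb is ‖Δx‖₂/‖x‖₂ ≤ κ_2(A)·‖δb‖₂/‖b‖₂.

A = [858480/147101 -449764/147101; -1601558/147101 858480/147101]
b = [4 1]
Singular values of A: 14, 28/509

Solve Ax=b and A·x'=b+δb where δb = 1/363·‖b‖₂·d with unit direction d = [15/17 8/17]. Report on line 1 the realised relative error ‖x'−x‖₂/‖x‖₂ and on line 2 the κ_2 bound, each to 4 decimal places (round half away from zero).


0.0028
0.7011

σ_max = 14, σ_min = 28/509
κ_2(A) = 14 / (28/509) = 254.5000
worst-case relative error ≤ 254.5000 × 1/363 = 0.7011
solve Ax = b  →  x = [34.2815 64.1261]
‖b‖₂ = 4.1231 and ‖x‖₂ = 72.7143
δb = ε·‖b‖·d = [0.0100 0.0053]; solving A·Δx = δb gives ‖Δx‖ = 0.2065
realised ‖Δx‖/‖x‖ = 0.0028
realised/bound (from unrounded values) ≈ 0.0041


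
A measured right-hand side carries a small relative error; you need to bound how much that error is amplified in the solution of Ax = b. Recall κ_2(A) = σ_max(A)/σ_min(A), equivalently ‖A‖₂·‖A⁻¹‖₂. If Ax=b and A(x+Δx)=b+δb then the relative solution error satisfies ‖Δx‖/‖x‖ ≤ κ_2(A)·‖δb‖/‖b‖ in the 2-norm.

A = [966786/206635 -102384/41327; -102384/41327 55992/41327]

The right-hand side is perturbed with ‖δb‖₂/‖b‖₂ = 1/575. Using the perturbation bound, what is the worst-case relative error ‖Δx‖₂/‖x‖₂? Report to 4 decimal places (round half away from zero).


form AᵀA = [4140959364/147744025 -441684576/29548805; -441684576/29548805 47119680/5909761] with trace 18404676/511225 and determinant 20736/511225
eigenvalues of AᵀA: λ = (tr ± √(tr²−4·det))/2 = 36, 576/511225
σ_max=√36=6, σ_min=√(576/511225)=(24/715) → κ = 178.7500
κ_2(A)·‖δb‖/‖b‖ = 0.3109

0.3109


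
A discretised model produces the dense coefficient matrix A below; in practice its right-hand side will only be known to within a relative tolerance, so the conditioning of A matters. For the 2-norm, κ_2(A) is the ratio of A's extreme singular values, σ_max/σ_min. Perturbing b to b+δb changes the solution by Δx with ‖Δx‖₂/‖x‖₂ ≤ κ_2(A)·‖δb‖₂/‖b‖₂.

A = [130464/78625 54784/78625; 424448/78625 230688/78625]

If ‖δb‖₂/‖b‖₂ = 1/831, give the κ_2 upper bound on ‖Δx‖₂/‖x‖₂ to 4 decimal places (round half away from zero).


0.0445

form AᵀA = [315483136/9891025 33619968/1978205; 33619968/1978205 89949184/9891025] with trace 280576/6845 and determinant 1048576/855625
eigenvalues of AᵀA: λ = (tr ± √(tr²−4·det))/2 = 1024/25, 1024/34225
σ_max=√(1024/25)=(32/5), σ_min=√(1024/34225)=(32/185) → κ = 37.0000
κ_2(A)·‖δb‖/‖b‖ = 0.0445
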